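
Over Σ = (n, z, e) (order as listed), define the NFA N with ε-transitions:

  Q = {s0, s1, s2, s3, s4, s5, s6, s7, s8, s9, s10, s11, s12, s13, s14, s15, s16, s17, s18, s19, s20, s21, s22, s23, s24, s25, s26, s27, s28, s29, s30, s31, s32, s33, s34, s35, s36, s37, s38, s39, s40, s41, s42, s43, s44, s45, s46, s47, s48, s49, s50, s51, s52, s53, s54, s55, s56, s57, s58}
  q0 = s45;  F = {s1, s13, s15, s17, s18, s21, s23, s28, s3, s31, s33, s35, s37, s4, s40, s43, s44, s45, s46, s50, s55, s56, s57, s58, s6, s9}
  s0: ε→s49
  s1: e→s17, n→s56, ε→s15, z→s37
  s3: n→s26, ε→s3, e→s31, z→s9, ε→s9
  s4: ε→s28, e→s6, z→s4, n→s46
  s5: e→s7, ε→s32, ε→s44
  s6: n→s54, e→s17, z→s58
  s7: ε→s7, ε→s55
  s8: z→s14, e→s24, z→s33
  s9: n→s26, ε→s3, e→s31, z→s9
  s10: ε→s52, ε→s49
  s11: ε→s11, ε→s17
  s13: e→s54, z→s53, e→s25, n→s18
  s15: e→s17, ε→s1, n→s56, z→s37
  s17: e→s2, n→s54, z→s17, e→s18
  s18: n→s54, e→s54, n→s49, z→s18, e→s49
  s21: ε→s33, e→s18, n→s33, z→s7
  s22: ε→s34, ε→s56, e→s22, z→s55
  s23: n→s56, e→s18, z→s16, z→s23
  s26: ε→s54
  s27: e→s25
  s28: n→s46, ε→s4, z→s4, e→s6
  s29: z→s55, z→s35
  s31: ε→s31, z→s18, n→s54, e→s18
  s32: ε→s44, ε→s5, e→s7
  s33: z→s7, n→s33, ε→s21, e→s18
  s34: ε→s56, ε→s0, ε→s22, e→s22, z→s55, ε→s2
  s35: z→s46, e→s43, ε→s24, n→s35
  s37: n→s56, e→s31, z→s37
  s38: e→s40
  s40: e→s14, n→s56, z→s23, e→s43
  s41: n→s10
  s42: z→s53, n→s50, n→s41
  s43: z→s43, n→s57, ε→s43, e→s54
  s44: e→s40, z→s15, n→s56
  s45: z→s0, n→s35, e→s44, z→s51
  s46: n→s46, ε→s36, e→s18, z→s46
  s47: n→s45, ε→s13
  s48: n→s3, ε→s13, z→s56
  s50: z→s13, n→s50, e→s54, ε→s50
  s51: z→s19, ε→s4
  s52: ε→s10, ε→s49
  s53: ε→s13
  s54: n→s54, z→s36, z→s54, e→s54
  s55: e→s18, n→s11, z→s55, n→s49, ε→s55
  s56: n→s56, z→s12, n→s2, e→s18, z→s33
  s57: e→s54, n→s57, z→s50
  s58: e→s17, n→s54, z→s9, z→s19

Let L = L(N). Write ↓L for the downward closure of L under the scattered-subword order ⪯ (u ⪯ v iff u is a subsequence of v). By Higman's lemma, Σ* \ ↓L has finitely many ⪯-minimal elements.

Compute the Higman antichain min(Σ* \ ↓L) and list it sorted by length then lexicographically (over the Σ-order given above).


min(Σ*\↓L) = [nee, zen, enen, eeee, enzznn, ezzeze].

|Q|=59, |F|=26, |δ|=153 (39 ε).
min D↑ (23 st, q0=0, F={12}): 0:n→1,z→2,e→3 1:n→1,z→4,e→5 2:n→4,z→2,e→6 3:n→7,z→8,e→9 4:n→4,z→4,e→10 5:n→11,z→5,e→12 6:n→12,z→13,e→14 7:n→7,z→15,e→10 8:n→7,z→16,e→14 9:n→7,z→17,e→5 10:n→12,z→10,e→12 11:n→11,z→18,e→12 12:n→12,z→12,e→12 13:n→12,z→19,e→14 14:n→12,z→14,e→10 15:n→15,z→20,e→10 16:n→7,z→16,e→21 17:n→7,z→17,e→10 18:n→18,z→22,e→12 19:n→12,z→19,e→21 20:n→14,z→20,e→10 21:n→12,z→10,e→10 22:n→10,z→22,e→12.
'nee': N↓-sim [42, 23, 11, 4] end={s25,s36,s49,s54} — reject; 3/3 single-dels accept.
'zen': |S_i|=[42, 36, 14, 4] end={s26,s36,s49,s54} rej; 3/3 del acc.
'enen': run [42, 34, 19, 6, 3] end={s36,s49,s54} ∉↓L; 4/4 deletions ∈↓L.
'eeee': run [42, 34, 24, 12, 4] end={s25,s36,s49,s54} ∉↓L; 4/4 del acc.
'enzznn': N↓-sim [42, 34, 19, 16, 12, 7, 3] end={s36,s49,s54} — reject; 6/6 deletions ∈↓L.
'ezzeze': N↓-sim [42, 34, 30, 27, 7, 4, 3] end={s36,s49,s54} — reject; 6/6 del acc.
6 words, ⪯-incomp.


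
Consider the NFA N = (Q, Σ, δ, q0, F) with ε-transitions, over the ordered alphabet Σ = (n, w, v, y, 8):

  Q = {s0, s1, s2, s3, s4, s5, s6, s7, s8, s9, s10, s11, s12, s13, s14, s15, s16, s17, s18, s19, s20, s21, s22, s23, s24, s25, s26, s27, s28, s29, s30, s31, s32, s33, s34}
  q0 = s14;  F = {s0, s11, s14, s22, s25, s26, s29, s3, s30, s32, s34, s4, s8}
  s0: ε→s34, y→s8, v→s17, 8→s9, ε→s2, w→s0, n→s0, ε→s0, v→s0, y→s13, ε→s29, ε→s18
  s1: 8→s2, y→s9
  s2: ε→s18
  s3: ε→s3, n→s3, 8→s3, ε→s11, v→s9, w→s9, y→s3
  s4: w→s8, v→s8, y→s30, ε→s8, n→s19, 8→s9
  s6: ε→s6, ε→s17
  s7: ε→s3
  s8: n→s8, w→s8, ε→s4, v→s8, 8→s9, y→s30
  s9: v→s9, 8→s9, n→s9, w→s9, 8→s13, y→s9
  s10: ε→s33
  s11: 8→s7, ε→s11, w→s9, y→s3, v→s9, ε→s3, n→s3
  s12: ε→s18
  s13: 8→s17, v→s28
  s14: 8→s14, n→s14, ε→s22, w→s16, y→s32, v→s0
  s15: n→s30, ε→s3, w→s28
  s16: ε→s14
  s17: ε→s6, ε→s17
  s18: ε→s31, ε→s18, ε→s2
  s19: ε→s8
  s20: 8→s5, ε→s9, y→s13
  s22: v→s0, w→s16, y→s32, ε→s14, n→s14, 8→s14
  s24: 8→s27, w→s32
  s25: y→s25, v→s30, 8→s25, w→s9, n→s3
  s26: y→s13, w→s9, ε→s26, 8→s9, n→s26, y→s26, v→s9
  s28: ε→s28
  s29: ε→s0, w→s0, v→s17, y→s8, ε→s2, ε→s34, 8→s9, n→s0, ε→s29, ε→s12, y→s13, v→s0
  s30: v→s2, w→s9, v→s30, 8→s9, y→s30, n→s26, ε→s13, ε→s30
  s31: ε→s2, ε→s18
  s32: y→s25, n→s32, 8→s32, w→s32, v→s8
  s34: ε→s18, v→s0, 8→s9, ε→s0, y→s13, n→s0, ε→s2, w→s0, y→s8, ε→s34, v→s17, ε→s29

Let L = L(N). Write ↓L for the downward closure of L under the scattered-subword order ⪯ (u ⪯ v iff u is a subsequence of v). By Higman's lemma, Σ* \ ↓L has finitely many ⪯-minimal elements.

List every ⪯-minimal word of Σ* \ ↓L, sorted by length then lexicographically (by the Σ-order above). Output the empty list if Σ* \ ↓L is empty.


|Q|=35, |F|=13, |δ|=133 (44 ε).
min D↑ (9 st, q0=0, F={4}): 0:n→0,w→0,v→1,y→2,8→0 1:n→1,w→1,v→1,y→3,8→4 2:n→2,w→2,v→3,y→5,8→2 3:n→3,w→3,v→3,y→6,8→4 4:n→4,w→4,v→4,y→4,8→4 5:n→7,w→4,v→6,y→5,8→5 6:n→8,w→4,v→6,y→6,8→4 7:n→7,w→4,v→4,y→7,8→7 8:n→8,w→4,v→4,y→8,8→4.
'v8': N↓-sim [25, 17, 5] end={s13,s17,s28,s6,s9} — reject; 2/2 deletions ∈↓L.
'yyw': |S_i|=[25, 18, 14, 5] end={s13,s17,s28,s6,s9} ∉↓L; 3/3 single-dels accept.
'yynv': |S_i|=[25, 18, 14, 9, 5] end={s13,s17,s28,s6,s9} ∉↓L; 4/4 single-dels accept.
3 obstructions.

Antichain: [v8, yyw, yynv].


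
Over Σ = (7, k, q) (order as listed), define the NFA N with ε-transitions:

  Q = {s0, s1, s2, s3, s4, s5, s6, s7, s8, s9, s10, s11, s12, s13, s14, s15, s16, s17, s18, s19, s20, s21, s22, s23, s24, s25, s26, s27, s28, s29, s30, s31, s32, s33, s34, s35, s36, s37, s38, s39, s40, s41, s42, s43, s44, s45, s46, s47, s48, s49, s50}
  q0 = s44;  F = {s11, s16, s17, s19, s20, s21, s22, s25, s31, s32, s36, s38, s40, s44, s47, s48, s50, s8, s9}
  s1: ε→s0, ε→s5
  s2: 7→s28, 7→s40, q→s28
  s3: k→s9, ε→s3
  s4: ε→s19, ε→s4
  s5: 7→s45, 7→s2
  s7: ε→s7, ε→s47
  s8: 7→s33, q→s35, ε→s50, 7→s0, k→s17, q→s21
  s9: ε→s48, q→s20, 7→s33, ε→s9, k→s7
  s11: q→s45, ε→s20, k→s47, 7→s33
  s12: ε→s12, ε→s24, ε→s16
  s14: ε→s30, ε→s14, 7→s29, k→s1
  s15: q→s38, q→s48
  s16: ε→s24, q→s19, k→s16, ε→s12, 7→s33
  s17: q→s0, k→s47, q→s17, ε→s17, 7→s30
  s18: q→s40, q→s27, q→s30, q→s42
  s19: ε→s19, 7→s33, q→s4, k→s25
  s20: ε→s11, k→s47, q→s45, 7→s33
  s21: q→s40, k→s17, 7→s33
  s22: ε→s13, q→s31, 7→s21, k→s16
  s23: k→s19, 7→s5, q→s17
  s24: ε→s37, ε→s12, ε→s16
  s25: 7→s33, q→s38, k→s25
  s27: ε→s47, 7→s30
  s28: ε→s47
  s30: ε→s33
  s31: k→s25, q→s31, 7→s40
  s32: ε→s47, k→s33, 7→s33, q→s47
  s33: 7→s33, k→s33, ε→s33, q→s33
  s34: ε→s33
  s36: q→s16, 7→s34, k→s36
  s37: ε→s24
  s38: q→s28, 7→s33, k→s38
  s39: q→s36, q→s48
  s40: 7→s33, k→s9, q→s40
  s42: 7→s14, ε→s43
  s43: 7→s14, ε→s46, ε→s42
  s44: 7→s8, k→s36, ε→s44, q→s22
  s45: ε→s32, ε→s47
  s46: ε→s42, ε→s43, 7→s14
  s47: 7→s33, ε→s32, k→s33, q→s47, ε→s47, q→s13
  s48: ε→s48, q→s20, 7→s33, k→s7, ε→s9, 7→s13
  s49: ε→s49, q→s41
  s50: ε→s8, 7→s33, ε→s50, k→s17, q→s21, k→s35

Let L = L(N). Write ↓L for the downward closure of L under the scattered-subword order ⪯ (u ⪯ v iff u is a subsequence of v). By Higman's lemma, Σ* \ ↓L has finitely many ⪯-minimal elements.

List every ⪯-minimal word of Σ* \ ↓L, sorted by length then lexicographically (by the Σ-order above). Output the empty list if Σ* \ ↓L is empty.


Antichain: [77, k7, 7kkk, qqkqqk].

|Q|=51, |F|=19, |δ|=137 (47 ε).
min D↑ (16 st, q0=0, F={4}): 0:7→1,k→2,q→3 1:7→4,k→5,q→6 2:7→4,k→2,q→7 3:7→6,k→7,q→8 4:7→4,k→4,q→4 5:7→4,k→9,q→5 6:7→4,k→5,q→10 7:7→4,k→7,q→11 8:7→10,k→12,q→8 9:7→4,k→4,q→9 10:7→4,k→13,q→10 11:7→4,k→12,q→11 12:7→4,k→12,q→14 13:7→4,k→9,q→15 14:7→4,k→14,q→9 15:7→4,k→9,q→9.
'77': run [32, 19, 4] end={s0,s13,s30,s33} ∉↓L; 2/2 single-dels accept.
'k7': N↓-sim [32, 25, 4] end={s13,s30,s33,s34} — reject; 2/2 single-dels accept.
'7kkk': N↓-sim [32, 19, 14, 5, 1] end={s33} ∉↓L; 4/4 deletions ∈↓L.
'qqkqqk': N↓-sim [32, 27, 20, 13, 9, 6, 1] end={s33} rej; 6/6 deletions ∈↓L.
4 obstructions.


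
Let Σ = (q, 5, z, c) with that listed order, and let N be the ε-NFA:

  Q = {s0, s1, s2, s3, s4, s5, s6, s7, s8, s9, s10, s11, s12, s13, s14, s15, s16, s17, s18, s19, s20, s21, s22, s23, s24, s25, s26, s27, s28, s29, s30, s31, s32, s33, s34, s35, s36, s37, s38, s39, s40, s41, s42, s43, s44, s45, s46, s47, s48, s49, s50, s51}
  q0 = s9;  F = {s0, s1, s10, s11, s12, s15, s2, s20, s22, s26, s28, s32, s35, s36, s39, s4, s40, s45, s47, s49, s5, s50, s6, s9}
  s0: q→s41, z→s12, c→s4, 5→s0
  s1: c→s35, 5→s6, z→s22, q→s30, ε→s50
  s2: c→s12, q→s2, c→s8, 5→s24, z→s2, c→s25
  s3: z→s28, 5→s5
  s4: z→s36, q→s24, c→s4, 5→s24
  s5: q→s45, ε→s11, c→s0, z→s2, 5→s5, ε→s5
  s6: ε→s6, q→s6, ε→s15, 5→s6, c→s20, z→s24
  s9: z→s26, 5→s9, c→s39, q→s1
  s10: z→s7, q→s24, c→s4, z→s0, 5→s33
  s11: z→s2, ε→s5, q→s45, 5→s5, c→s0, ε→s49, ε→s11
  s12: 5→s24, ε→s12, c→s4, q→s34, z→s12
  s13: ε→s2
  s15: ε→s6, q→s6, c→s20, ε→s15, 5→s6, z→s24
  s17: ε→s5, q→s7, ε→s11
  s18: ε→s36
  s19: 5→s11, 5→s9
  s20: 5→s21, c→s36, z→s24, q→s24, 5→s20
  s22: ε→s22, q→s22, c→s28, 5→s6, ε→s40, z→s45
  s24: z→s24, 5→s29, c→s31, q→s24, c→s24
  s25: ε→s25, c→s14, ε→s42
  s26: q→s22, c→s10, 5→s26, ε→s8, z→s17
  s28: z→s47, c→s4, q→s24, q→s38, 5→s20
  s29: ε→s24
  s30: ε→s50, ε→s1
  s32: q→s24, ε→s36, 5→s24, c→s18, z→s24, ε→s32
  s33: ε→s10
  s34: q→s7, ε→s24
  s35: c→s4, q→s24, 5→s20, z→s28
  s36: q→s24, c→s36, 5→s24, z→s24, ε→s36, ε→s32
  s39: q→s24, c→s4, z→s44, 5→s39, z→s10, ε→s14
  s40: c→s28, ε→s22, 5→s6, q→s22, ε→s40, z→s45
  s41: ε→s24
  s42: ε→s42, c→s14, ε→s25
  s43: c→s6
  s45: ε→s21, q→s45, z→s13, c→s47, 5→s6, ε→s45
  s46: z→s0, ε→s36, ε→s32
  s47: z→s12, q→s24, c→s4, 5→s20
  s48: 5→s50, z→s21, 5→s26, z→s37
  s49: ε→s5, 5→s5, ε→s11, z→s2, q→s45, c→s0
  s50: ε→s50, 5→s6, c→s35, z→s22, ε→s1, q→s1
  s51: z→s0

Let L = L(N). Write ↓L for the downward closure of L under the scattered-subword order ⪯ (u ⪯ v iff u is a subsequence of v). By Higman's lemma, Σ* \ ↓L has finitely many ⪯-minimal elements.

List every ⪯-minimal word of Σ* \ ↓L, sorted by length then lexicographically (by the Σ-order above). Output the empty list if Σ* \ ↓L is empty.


min(Σ*\↓L) = [cq, q5z, cc5, zzz5, cczz].

|Q|=52, |F|=24, |δ|=165 (43 ε).
min D↑ (19 st, q0=0, F={9}): 0:q→1,5→0,z→2,c→3 1:q→1,5→4,z→5,c→6 2:q→5,5→2,z→7,c→8 3:q→9,5→3,z→8,c→10 4:q→4,5→4,z→9,c→11 5:q→5,5→4,z→12,c→13 6:q→9,5→11,z→13,c→10 7:q→12,5→7,z→14,c→15 8:q→9,5→8,z→15,c→10 9:q→9,5→9,z→9,c→9 10:q→9,5→9,z→16,c→10 11:q→9,5→11,z→9,c→16 12:q→12,5→4,z→14,c→17 13:q→9,5→11,z→17,c→10 14:q→14,5→9,z→14,c→18 15:q→9,5→15,z→18,c→10 16:q→9,5→9,z→9,c→16 17:q→9,5→11,z→18,c→10 18:q→9,5→9,z→18,c→10 (ε-aug+det+¬).
'cq': |S_i|=[42, 26, 7] end={s24,s29,s31,s34,s38,s41,s7} — reject; 2/2 single-dels accept.
'q5z': N↓-sim [42, 31, 10, 3] end={s24,s29,s31} — reject; 3/3 single-dels accept.
'cc5': N↓-sim [42, 26, 8, 3] end={s24,s29,s31} ∉↓L; 3/3 del acc.
'zzz5': N↓-sim [42, 36, 28, 16, 3] end={s24,s29,s31} ∉↓L; 4/4 deletions ∈↓L.
'cczz': run [42, 26, 8, 6, 3] end={s24,s29,s31} — reject; 4/4 deletions ∈↓L.
5 words, ⪯-incomp.


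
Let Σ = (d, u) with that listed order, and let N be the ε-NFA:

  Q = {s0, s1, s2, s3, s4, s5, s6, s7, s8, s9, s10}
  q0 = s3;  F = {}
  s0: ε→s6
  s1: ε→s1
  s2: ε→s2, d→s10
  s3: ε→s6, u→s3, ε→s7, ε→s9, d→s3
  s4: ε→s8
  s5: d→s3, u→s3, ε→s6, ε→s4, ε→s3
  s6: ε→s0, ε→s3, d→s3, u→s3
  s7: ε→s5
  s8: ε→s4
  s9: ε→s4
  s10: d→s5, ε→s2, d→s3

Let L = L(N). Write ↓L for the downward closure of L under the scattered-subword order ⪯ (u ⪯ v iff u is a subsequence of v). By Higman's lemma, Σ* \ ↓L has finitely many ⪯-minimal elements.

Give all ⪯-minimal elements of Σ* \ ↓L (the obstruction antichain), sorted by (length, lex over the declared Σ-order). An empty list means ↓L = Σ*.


|Q|=11, |F|=0, |δ|=25 (16 ε).
min D↑ (1 st, q0=0, F={0}): 0:d→0,u→0 (ε-aug+det+¬).
ε ∈ L(D↑) — L = ∅.

min(Σ*\↓L) = [ε].


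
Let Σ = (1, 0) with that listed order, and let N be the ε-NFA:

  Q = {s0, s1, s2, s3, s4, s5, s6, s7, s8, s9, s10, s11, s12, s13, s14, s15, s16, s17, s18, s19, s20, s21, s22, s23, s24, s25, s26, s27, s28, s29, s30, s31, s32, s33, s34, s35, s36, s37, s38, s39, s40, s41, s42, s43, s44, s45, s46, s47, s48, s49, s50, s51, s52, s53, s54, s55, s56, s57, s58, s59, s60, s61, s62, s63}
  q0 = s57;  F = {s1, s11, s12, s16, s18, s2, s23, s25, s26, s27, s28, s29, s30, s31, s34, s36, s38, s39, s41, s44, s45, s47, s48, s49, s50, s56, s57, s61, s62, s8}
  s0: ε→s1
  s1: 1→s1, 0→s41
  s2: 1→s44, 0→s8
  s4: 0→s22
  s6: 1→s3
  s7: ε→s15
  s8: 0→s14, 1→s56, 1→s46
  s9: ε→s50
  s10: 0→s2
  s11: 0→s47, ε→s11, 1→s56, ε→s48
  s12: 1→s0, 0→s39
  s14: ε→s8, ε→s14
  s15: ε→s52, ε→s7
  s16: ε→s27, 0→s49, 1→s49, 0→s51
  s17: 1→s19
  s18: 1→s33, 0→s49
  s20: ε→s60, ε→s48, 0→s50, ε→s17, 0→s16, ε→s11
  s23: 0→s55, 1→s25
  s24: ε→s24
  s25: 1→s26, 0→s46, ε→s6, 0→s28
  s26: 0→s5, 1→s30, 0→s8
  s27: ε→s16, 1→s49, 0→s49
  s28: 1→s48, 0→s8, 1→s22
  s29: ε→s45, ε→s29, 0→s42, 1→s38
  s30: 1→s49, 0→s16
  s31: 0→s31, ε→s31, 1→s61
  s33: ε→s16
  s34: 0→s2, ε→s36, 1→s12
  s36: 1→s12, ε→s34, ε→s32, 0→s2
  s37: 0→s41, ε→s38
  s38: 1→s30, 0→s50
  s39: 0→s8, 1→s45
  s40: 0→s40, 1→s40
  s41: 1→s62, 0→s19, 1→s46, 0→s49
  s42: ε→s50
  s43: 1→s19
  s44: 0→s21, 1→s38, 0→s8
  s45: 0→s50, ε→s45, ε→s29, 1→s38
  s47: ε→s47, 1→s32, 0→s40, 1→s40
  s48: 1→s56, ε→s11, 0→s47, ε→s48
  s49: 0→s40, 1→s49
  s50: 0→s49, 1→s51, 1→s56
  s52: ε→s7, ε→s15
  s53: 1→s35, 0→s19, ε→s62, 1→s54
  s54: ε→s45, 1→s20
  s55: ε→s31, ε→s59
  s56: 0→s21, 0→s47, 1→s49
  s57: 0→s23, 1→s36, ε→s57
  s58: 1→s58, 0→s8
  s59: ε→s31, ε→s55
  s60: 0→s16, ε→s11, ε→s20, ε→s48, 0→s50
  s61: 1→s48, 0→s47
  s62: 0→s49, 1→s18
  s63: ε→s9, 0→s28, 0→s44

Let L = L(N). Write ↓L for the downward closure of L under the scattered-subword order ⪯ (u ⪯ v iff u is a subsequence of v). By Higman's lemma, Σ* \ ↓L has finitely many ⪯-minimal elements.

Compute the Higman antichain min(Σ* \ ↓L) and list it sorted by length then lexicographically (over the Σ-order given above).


min(Σ*\↓L) = [00101, 00100, 111000, 100110, 011110].

|Q|=64, |F|=30, |δ|=135 (44 ε).
min D↑ (27 st, q0=0, F={25}): 0:1→1,0→2 1:1→3,0→4 2:1→5,0→6 3:1→7,0→8 4:1→9,0→10 5:1→11,0→12 6:1→13,0→6 7:1→7,0→14 8:1→15,0→10 9:1→16,0→10 10:1→17,0→10 11:1→18,0→10 12:1→19,0→10 13:1→19,0→20 14:1→21,0→22 15:1→16,0→23 16:1→18,0→23 17:1→22,0→20 18:1→22,0→24 19:1→17,0→20 20:1→25,0→25 21:1→26,0→22 22:1→22,0→25 23:1→17,0→22 24:1→22,0→22 25:1→25,0→25 26:1→24,0→22.
'00101': run [46, 40, 24, 12, 4, 2] end={s32,s40} ∉↓L; 5/5 del acc.
'00100': run [46, 40, 24, 12, 4, 1] end={s40} rej; 5/5 del acc.
'111000': N↓-sim [46, 41, 34, 23, 17, 7, 1] end={s40} rej; 6/6 del acc.
'100110': run [46, 41, 31, 15, 8, 3, 1] end={s40} rej; 6/6 del acc.
'011110': |S_i|=[46, 40, 32, 23, 12, 3, 1] end={s40} rej; 6/6 deletions ∈↓L.
5 words, ⪯-incomp.


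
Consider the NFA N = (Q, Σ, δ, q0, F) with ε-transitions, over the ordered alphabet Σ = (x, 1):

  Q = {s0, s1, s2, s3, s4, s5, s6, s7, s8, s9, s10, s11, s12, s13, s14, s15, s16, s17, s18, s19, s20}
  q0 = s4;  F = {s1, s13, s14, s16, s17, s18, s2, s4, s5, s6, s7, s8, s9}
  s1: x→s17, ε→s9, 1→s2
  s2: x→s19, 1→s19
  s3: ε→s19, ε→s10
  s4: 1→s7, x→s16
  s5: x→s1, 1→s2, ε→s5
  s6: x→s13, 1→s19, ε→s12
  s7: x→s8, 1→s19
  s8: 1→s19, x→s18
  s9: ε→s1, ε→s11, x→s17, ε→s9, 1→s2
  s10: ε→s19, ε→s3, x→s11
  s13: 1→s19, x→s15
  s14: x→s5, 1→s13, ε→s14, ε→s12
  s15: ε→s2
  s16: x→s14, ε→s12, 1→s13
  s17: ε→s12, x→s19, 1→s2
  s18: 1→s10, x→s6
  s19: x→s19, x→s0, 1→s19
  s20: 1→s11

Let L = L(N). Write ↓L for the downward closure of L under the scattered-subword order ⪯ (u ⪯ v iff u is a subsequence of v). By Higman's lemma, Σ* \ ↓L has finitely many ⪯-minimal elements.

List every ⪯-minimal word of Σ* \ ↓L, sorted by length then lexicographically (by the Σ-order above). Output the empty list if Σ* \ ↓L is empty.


min(Σ*\↓L) = [11, x1xx, xxx1x, xxxxxx].

|Q|=21, |F|=13, |δ|=46 (15 ε).
min D↑ (13 st, q0=0, F={6}): 0:x→1,1→2 1:x→3,1→4 2:x→5,1→6 3:x→7,1→4 4:x→8,1→6 5:x→9,1→6 6:x→6,1→6 7:x→10,1→8 8:x→6,1→6 9:x→11,1→6 10:x→12,1→8 11:x→4,1→6 12:x→6,1→8 (ε-aug+det+¬).
'11': N↓-sim [20, 13, 5] end={s0,s10,s11,s19,s3} ∉↓L; 2/2 deletions ∈↓L.
'x1xx': |S_i|=[20, 18, 8, 5, 2] end={s0,s19} rej; 4/4 single-dels accept.
'xxx1x': N↓-sim [20, 18, 16, 12, 3, 2] end={s0,s19} rej; 5/5 del acc.
'xxxxxx': |S_i|=[20, 18, 16, 12, 10, 6, 2] end={s0,s19} rej; 6/6 del acc.
4 minimals (antichain).


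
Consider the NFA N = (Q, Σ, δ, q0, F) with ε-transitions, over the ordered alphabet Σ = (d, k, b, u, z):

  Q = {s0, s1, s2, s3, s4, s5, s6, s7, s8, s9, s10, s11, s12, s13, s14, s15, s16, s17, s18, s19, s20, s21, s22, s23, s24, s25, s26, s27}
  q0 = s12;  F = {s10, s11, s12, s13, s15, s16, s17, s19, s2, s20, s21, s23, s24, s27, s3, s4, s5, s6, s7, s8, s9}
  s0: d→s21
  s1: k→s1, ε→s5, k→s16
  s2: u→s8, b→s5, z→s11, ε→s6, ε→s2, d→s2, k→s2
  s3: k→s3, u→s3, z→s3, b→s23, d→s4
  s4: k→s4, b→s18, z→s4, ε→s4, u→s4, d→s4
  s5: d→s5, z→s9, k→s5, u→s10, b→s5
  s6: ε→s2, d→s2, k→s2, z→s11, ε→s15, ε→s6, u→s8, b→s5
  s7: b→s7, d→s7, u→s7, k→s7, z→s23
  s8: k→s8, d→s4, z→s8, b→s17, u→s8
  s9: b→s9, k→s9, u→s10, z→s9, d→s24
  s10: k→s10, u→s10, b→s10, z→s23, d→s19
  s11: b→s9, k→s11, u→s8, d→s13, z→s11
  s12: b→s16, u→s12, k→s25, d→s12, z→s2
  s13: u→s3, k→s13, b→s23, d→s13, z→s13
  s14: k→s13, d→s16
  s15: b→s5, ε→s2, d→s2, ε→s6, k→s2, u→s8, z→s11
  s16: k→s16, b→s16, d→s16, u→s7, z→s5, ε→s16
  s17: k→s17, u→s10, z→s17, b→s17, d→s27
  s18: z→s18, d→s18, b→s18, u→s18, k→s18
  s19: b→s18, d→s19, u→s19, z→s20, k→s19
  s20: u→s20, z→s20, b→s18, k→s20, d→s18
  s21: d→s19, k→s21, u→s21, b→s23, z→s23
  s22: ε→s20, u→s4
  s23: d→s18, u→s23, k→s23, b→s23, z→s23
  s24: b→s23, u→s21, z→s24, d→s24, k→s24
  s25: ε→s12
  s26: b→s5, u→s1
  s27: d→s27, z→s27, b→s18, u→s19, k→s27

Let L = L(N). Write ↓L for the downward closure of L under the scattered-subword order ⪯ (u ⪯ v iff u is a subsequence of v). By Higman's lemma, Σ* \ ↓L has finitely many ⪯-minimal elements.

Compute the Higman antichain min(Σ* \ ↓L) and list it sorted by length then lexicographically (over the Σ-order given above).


min(Σ*\↓L) = [buzd, zudb, zzdbd].

|Q|=28, |F|=21, |δ|=130 (12 ε).
min D↑ (20 st, q0=0, F={13}): 0:d→0,k→0,b→1,u→0,z→2 1:d→1,k→1,b→1,u→3,z→4 2:d→2,k→2,b→4,u→5,z→6 3:d→3,k→3,b→3,u→3,z→7 4:d→4,k→4,b→4,u→8,z→9 5:d→10,k→5,b→11,u→5,z→5 6:d→12,k→6,b→9,u→5,z→6 7:d→13,k→7,b→7,u→7,z→7 8:d→14,k→8,b→8,u→8,z→7 9:d→15,k→9,b→9,u→8,z→9 10:d→10,k→10,b→13,u→10,z→10 11:d→16,k→11,b→11,u→8,z→11 12:d→12,k→12,b→7,u→17,z→12 13:d→13,k→13,b→13,u→13,z→13 14:d→14,k→14,b→13,u→14,z→18 15:d→15,k→15,b→7,u→19,z→15 16:d→16,k→16,b→13,u→14,z→16 17:d→10,k→17,b→7,u→17,z→17 18:d→13,k→18,b→13,u→18,z→18 19:d→14,k→19,b→7,u→19,z→7 [Hopcroft].
'buzd': run [23, 13, 7, 3, 1] end={s18} — reject; 4/4 del acc.
'zudb': run [23, 19, 11, 5, 1] end={s18} ∉↓L; 4/4 del acc.
'zzdbd': |S_i|=[23, 19, 15, 10, 2, 1] end={s18} ∉↓L; 5/5 single-dels accept.
3 words, ⪯-incomp.


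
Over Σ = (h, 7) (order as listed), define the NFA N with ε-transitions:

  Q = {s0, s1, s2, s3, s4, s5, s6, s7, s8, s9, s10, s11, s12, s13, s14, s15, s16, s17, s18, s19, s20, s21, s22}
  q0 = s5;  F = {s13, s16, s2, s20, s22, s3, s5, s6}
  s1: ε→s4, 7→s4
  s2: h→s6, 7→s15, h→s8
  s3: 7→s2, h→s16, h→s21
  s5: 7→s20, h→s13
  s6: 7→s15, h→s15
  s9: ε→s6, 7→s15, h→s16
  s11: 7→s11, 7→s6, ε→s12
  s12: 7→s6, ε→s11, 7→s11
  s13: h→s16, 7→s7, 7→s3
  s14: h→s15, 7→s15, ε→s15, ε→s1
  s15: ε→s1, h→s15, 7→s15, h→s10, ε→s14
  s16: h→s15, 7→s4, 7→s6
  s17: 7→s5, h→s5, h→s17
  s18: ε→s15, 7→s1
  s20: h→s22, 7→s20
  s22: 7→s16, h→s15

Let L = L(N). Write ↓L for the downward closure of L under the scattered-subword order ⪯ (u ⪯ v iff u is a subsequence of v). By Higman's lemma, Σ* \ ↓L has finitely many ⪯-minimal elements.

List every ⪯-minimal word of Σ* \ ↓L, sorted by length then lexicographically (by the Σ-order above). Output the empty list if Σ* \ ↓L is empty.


Antichain: [hhh, 7hh, hh77, h777].

|Q|=23, |F|=8, |δ|=45 (9 ε).
min D↑ (9 st, q0=0, F={6}): 0:h→1,7→2 1:h→3,7→4 2:h→5,7→2 3:h→6,7→7 4:h→3,7→8 5:h→6,7→3 6:h→6,7→6 7:h→6,7→6 8:h→7,7→6.
'hhh': |S_i|=[16, 14, 9, 5] end={s1,s10,s14,s15,s4} rej; 3/3 single-dels accept.
'7hh': |S_i|=[16, 14, 10, 5] end={s1,s10,s14,s15,s4} rej; 3/3 single-dels accept.
'hh77': run [16, 14, 9, 6, 5] end={s1,s10,s14,s15,s4} — reject; 4/4 del acc.
'h777': run [16, 14, 12, 8, 5] end={s1,s10,s14,s15,s4} rej; 4/4 deletions ∈↓L.
4 obstructions.


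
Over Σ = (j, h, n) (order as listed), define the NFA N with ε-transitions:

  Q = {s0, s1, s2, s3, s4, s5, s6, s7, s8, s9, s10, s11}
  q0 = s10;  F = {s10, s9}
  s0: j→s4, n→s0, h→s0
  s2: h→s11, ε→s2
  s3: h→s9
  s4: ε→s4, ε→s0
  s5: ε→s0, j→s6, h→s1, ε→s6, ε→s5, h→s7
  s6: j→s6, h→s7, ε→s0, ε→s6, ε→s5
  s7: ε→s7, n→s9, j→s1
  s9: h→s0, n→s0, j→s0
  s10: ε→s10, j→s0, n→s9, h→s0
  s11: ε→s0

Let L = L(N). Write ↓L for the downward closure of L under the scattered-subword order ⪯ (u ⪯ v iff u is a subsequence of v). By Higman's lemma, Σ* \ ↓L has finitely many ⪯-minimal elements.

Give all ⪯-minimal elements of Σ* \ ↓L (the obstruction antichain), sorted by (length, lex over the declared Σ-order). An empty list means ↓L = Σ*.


|Q|=12, |F|=2, |δ|=30 (12 ε).
min D↑ (3 st, q0=0, F={1}): 0:j→1,h→1,n→2 1:j→1,h→1,n→1 2:j→1,h→1,n→1 (ε-aug+det+¬).
'j': N↓-sim [4, 2] end={s0,s4} ∉↓L; 1/1 deletions ∈↓L.
'h': N↓-sim [4, 2] end={s0,s4} rej; 1/1 deletions ∈↓L.
'nn': |S_i|=[4, 3, 2] end={s0,s4} rej; 2/2 del acc.
3 words, ⪯-incomp.

Antichain: [j, h, nn].


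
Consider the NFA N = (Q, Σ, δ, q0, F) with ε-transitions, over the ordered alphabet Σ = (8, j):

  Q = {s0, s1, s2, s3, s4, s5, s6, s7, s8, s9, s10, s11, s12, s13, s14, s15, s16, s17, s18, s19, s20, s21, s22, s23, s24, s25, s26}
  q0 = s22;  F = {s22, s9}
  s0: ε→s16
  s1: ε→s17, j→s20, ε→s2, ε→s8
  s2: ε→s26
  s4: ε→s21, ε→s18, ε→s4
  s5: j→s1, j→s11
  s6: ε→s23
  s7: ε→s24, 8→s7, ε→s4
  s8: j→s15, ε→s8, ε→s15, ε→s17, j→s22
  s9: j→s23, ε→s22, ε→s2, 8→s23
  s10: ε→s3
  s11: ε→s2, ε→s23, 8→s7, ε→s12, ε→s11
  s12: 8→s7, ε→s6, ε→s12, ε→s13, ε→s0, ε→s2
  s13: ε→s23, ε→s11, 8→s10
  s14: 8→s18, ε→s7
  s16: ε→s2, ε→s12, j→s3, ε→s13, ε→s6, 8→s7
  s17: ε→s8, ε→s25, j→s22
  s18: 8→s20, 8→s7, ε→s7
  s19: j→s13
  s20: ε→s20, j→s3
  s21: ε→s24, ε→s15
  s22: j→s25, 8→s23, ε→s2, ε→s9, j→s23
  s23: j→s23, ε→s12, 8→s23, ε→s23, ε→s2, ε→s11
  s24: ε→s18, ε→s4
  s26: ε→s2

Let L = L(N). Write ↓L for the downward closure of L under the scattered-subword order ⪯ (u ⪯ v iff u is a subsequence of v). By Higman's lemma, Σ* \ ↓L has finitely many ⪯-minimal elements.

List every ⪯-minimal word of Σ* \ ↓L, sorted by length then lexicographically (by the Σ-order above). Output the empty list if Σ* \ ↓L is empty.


min(Σ*\↓L) = [8, j].

|Q|=27, |F|=2, |δ|=72 (48 ε).
min D↑ (2 st, q0=0, F={1}): 0:8→1,j→1 1:8→1,j→1.
'8': N↓-sim [21, 18] end={s0,s10,s11,s12,s13,s15,s16,s18,s2,s20,s21,s23,…} — reject; 1/1 single-dels accept.
'j': N↓-sim [21, 19] end={s0,s10,s11,s12,s13,s15,s16,s18,s2,s20,s21,s23,…} ∉↓L; 1/1 deletions ∈↓L.
2 minimals (antichain).


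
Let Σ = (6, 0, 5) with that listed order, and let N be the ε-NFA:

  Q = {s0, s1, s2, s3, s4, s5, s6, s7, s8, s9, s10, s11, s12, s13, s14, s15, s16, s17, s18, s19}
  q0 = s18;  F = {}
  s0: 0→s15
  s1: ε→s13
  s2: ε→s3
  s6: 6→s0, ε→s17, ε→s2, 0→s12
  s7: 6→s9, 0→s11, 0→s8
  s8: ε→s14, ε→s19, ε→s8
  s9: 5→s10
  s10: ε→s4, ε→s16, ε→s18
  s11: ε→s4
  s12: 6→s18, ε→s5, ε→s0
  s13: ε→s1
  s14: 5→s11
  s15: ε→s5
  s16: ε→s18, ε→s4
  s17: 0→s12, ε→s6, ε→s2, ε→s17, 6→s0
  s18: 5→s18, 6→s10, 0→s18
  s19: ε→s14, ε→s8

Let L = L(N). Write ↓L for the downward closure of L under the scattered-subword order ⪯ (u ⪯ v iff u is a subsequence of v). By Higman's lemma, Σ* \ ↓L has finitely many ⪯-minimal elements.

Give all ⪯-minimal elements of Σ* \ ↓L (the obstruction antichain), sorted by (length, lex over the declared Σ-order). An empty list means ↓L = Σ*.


|Q|=20, |F|=0, |δ|=36 (22 ε).
min D↑ (1 st, q0=0, F={0}): 0:6→0,0→0,5→0 (ε-aug+det+¬).
ε ∈ L(D↑) ⇒ ↓L = ∅.

A = [ε].


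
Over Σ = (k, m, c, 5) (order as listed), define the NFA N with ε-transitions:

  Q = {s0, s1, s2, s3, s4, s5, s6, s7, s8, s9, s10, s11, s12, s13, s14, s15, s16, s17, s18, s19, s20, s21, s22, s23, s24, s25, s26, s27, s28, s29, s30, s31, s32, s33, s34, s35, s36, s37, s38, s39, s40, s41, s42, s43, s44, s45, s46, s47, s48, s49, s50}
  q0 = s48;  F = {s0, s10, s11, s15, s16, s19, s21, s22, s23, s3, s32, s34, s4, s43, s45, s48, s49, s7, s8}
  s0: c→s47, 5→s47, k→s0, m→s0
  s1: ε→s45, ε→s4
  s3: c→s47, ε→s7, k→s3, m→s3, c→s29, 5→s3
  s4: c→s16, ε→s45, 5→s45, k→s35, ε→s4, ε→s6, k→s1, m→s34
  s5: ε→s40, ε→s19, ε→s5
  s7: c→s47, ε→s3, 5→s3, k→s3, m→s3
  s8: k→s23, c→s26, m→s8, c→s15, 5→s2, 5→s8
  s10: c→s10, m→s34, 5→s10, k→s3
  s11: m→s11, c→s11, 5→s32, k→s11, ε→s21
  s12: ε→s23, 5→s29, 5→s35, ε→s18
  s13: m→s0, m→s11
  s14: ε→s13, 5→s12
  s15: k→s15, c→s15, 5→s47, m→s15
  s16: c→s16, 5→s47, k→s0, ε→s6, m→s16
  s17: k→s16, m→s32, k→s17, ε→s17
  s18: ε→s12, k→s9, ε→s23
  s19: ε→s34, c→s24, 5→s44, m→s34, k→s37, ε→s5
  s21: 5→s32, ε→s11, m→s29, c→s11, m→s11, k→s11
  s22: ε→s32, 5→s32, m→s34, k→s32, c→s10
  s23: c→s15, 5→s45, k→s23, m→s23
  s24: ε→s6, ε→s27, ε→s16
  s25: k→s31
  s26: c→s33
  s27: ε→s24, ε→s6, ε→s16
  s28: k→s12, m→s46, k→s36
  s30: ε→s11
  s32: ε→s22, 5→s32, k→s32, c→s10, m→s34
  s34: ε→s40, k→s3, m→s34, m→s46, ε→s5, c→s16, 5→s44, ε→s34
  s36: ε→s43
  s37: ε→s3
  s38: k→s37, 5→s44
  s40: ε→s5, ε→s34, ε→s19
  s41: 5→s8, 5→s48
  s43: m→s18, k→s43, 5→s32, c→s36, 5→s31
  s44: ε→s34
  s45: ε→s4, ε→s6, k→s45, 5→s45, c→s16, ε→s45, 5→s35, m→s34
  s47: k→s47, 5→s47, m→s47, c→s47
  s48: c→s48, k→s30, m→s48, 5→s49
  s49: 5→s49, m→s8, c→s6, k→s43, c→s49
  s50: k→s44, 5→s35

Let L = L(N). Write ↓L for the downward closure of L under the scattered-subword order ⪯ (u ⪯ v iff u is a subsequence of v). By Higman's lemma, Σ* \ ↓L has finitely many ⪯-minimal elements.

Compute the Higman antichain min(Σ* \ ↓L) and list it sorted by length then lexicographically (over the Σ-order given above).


|Q|=51, |F|=19, |δ|=151 (42 ε).
min D↑ (15 st, q0=0, F={13}): 0:k→1,m→0,c→0,5→2 1:k→1,m→1,c→1,5→3 2:k→4,m→5,c→2,5→2 3:k→3,m→6,c→7,5→3 4:k→4,m→8,c→4,5→3 5:k→8,m→5,c→9,5→5 6:k→10,m→6,c→11,5→6 7:k→10,m→6,c→7,5→7 8:k→8,m→8,c→9,5→12 9:k→9,m→9,c→9,5→13 10:k→10,m→10,c→13,5→10 11:k→14,m→11,c→11,5→13 12:k→12,m→6,c→11,5→12 13:k→13,m→13,c→13,5→13 14:k→14,m→14,c→13,5→13.
'5mc5': |S_i|=[40, 36, 29, 10, 1] end={s47} — reject; 4/4 deletions ∈↓L.
'k5mkc': |S_i|=[40, 34, 24, 16, 6, 2] end={s29,s47} rej; 5/5 single-dels accept.
'k5ckc': run [40, 34, 24, 17, 6, 2] end={s29,s47} rej; 5/5 del acc.
3 obstructions.

A = [5mc5, k5mkc, k5ckc].


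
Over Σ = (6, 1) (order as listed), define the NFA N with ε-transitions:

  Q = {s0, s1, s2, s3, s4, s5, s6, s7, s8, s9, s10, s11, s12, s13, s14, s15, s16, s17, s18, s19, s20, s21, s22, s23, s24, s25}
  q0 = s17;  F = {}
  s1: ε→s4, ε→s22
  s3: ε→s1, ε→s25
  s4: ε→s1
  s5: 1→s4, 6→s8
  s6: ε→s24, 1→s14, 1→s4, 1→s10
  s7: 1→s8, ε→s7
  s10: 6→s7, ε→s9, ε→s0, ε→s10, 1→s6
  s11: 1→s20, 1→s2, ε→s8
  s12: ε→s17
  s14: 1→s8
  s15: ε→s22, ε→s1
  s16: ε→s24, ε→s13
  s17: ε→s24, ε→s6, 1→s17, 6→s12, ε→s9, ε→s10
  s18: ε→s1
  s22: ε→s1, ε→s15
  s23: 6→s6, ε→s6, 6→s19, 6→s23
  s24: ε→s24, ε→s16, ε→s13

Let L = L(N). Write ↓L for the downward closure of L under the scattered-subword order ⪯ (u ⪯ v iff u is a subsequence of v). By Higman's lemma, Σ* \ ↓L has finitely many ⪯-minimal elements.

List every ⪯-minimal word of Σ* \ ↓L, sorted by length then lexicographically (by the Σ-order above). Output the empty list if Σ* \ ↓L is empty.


|Q|=26, |F|=0, |δ|=43 (27 ε).
min D↑ (1 st, q0=0, F={0}): 0:6→0,1→0 [Hopcroft].
ε ∈ L(D↑) — L = ∅.

A = [ε].


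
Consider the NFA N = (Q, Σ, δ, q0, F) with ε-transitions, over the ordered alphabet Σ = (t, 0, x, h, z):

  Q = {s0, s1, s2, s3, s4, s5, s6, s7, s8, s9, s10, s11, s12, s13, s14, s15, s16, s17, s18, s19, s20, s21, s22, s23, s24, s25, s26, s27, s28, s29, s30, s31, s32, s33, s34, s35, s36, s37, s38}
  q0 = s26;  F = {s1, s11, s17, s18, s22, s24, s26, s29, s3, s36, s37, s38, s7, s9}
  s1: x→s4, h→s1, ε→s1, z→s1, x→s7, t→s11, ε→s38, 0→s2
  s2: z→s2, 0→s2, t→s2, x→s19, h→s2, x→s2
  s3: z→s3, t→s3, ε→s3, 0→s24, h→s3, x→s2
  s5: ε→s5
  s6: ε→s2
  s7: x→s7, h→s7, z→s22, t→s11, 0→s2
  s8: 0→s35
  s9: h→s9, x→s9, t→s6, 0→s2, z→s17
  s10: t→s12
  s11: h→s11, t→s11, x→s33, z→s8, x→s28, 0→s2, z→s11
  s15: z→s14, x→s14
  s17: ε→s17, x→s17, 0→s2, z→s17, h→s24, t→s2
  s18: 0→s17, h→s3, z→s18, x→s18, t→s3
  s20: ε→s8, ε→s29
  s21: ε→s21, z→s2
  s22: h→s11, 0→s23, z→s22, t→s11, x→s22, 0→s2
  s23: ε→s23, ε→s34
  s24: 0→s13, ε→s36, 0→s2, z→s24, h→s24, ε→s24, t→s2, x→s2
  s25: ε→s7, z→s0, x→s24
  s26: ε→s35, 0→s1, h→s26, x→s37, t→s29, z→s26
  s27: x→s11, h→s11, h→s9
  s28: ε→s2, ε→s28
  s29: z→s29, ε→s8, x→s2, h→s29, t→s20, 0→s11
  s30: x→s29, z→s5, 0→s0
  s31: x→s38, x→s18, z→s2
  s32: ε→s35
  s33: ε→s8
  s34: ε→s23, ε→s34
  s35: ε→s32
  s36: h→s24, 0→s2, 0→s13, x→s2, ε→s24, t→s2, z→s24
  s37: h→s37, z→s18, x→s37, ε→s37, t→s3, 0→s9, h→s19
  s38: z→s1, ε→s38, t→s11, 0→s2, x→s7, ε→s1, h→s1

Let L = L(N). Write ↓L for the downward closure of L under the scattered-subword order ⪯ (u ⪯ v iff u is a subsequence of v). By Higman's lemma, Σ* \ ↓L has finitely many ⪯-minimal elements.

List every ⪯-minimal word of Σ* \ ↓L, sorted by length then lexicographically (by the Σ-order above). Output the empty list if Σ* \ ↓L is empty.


|Q|=39, |F|=14, |δ|=126 (27 ε).
min D↑ (13 st, q0=0, F={5}): 0:t→1,0→2,x→3,h→0,z→0 1:t→1,0→4,x→5,h→1,z→1 2:t→4,0→5,x→6,h→2,z→2 3:t→7,0→8,x→3,h→3,z→9 4:t→4,0→5,x→5,h→4,z→4 5:t→5,0→5,x→5,h→5,z→5 6:t→4,0→5,x→6,h→6,z→10 7:t→7,0→11,x→5,h→7,z→7 8:t→5,0→5,x→8,h→8,z→12 9:t→7,0→12,x→9,h→7,z→9 10:t→4,0→5,x→10,h→4,z→10 11:t→5,0→5,x→5,h→11,z→11 12:t→5,0→5,x→12,h→11,z→12.
'tx': |S_i|=[27, 15, 7] end={s19,s2,s28,s32,s33,s35,s8} — reject; 2/2 single-dels accept.
'00': N↓-sim [27, 21, 7] end={s13,s19,s2,s23,s32,s34,s35} ∉↓L; 2/2 single-dels accept.
'x0t': N↓-sim [27, 22, 12, 3] end={s19,s2,s6} rej; 3/3 del acc.
'xzhx': run [27, 22, 17, 12, 7] end={s19,s2,s28,s32,s33,s35,s8} rej; 4/4 deletions ∈↓L.
4 minimals (antichain).

min(Σ*\↓L) = [tx, 00, x0t, xzhx].


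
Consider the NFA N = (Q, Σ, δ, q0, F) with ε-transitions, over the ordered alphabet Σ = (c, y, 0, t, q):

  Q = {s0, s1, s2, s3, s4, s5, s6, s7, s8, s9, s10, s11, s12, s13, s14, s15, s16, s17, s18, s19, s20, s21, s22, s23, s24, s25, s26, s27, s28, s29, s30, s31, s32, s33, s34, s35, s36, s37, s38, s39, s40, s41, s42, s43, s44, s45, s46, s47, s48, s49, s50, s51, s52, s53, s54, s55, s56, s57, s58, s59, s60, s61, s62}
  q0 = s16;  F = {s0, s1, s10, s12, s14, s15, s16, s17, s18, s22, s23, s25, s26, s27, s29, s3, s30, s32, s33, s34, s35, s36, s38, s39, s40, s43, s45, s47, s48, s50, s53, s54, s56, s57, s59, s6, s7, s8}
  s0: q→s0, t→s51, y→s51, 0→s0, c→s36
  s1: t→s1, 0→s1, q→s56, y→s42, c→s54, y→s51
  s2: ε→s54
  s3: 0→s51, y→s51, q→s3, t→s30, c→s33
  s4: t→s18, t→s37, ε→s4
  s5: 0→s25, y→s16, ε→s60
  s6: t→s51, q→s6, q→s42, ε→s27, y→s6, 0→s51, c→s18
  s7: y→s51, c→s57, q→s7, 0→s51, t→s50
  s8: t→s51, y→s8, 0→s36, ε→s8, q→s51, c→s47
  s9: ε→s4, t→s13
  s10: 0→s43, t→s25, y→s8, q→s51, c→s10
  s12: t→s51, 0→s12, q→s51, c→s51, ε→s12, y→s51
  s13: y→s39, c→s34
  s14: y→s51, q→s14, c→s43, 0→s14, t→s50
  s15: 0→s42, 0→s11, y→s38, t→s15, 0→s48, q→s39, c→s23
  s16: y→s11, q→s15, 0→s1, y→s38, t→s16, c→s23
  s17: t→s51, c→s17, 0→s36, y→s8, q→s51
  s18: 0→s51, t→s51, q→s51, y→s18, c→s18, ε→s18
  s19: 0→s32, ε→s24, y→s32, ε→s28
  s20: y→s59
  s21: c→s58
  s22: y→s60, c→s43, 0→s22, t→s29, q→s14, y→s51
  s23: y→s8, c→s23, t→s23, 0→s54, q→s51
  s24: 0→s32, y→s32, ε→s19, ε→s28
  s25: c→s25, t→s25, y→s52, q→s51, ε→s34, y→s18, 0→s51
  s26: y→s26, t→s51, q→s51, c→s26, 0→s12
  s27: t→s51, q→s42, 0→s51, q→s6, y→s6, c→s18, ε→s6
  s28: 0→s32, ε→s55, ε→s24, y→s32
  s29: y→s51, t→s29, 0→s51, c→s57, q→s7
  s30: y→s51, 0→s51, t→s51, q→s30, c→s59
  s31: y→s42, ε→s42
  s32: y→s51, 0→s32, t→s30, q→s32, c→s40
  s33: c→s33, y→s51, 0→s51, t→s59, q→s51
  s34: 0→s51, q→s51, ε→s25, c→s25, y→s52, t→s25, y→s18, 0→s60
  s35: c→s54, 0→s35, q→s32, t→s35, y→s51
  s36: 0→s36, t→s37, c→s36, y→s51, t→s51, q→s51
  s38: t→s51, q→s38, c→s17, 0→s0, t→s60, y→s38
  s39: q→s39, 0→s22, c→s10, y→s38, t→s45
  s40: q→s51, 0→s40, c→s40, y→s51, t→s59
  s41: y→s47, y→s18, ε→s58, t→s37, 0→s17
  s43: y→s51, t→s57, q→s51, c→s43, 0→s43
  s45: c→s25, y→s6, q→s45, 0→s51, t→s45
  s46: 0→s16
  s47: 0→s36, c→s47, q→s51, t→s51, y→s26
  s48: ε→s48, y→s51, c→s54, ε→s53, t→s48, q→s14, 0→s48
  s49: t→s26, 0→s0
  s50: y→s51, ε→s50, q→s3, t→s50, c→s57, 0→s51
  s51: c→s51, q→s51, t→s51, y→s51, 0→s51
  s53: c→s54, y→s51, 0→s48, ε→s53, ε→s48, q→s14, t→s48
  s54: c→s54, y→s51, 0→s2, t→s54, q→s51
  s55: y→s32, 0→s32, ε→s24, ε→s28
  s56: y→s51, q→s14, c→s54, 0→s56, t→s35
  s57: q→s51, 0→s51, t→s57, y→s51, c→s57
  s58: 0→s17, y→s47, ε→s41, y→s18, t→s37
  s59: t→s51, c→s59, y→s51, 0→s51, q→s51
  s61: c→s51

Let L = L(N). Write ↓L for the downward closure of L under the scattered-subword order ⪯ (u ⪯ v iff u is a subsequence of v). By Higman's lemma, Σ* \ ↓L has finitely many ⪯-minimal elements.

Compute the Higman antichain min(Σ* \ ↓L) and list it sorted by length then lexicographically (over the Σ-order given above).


A = [cq, yt, 0y, qqt0, cycy0c, 0qtqtt].

|Q|=63, |F|=38, |δ|=264 (27 ε).
min D↑ (36 st, q0=0, F={7}): 0:c→1,y→2,0→3,t→0,q→4 1:c→1,y→5,0→6,t→1,q→7 2:c→8,y→2,0→9,t→7,q→2 3:c→6,y→7,0→3,t→3,q→10 4:c→1,y→2,0→11,t→4,q→12 5:c→13,y→5,0→14,t→7,q→7 6:c→6,y→7,0→6,t→6,q→7 7:c→7,y→7,0→7,t→7,q→7 8:c→8,y→5,0→14,t→7,q→7 9:c→14,y→7,0→9,t→7,q→9 10:c→6,y→7,0→10,t→15,q→16 11:c→6,y→7,0→11,t→11,q→16 12:c→17,y→2,0→18,t→19,q→12 13:c→13,y→20,0→14,t→7,q→7 14:c→14,y→7,0→14,t→7,q→7 15:c→6,y→7,0→15,t→15,q→21 16:c→22,y→7,0→16,t→23,q→16 17:c→17,y→5,0→22,t→24,q→7 18:c→22,y→7,0→18,t→25,q→16 19:c→24,y→26,0→7,t→19,q→19 20:c→20,y→20,0→27,t→7,q→7 21:c→28,y→7,0→21,t→29,q→21 22:c→22,y→7,0→22,t→30,q→7 23:c→30,y→7,0→7,t→23,q→31 24:c→24,y→32,0→7,t→24,q→7 25:c→30,y→7,0→7,t→25,q→33 26:c→32,y→26,0→7,t→7,q→26 27:c→7,y→7,0→27,t→7,q→7 28:c→28,y→7,0→28,t→34,q→7 29:c→34,y→7,0→7,t→7,q→29 30:c→30,y→7,0→7,t→30,q→7 31:c→35,y→7,0→7,t→29,q→31 32:c→32,y→32,0→7,t→7,q→7 33:c→30,y→7,0→7,t→23,q→33 34:c→34,y→7,0→7,t→7,q→7 35:c→35,y→7,0→7,t→34,q→7.
'cq': |S_i|=[45, 22, 1] end={s51} rej; 2/2 single-dels accept.
'yt': |S_i|=[45, 17, 3] end={s37,s51,s60} — reject; 2/2 single-dels accept.
'0y': N↓-sim [45, 28, 3] end={s42,s51,s60} — reject; 2/2 del acc.
'qqt0': N↓-sim [45, 43, 34, 19, 2] end={s51,s60} ∉↓L; 4/4 deletions ∈↓L.
'cycy0c': N↓-sim [45, 22, 9, 7, 4, 2, 1] end={s51} — reject; 6/6 single-dels accept.
'0qtqtt': N↓-sim [45, 28, 19, 13, 7, 3, 1] end={s51} ∉↓L; 6/6 single-dels accept.
6 minimals (antichain).
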